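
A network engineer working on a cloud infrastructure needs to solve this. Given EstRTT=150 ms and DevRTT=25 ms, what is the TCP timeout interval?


Given: EstRTT = 150 ms, DevRTT = 25 ms
Timeout = EstRTT + 4 * DevRTT
4 * DevRTT = 4 * 25 = 100
Timeout = 150 + 100 = 250 ms

250


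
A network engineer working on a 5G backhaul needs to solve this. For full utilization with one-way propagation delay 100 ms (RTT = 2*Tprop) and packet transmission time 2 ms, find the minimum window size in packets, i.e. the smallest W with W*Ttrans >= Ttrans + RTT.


Given: Ttrans = 2 ms, RTT = 200 ms (= 2 * Tprop, Tprop = 100 ms)
Time until first ACK returns = Ttrans + RTT = 2 + 200 = 202 ms
Need W * Ttrans >= Ttrans + RTT  ->  W >= (Ttrans + RTT) / Ttrans
(Ttrans + RTT) / Ttrans = 202 / 2 = 101
W_min = ceil(101) = 101

101


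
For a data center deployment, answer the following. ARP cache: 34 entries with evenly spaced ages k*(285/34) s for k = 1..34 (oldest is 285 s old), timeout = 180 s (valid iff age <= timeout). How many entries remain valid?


Ages are k * 285/34 s for k = 1..34 (spacing = 8.3824 s).
Entry k is valid iff k * 285/34 <= 180 iff k <= 34 * 180 / 285 = 21.4737
n_valid = floor(21.4737) = 21
(n_stale = 34 - 21 = 13)

21


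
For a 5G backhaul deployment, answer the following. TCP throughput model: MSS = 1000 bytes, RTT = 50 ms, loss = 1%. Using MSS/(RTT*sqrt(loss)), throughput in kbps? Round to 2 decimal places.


Given: MSS = 1000 bytes, RTT = 50 ms, loss = 1%
RTT in seconds = 50 / 1000 = 0.05
Loss rate = 1% = 0.01
sqrt(loss) = sqrt(0.01) = 0.1
Throughput (bytes/s) = 1000 / (0.05 * 0.1) = 200000.0000
Throughput (kbps) = 200000.0000 * 8 / 1000 = 1600.000000 -> 1600.00 kbps (2 dp)

1600.00


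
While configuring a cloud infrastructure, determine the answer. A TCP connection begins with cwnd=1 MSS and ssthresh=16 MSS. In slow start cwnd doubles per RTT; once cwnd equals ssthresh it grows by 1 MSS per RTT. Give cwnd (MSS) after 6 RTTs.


RTT 0: cwnd = 1 MSS (initial)
RTT 1: cwnd = 2 MSS (slow start, doubled)
RTT 2: cwnd = 4 MSS (slow start, doubled)
RTT 3: cwnd = 8 MSS (slow start, doubled)
RTT 4: cwnd = 16 MSS (slow start, doubled)
RTT 5: cwnd = 17 MSS (congestion avoidance, +1)
RTT 6: cwnd = 18 MSS (congestion avoidance, +1)

18


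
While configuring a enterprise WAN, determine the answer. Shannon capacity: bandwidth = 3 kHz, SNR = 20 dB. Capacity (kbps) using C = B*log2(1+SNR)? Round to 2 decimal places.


Given: B = 3 kHz, SNR = 20 dB
SNR linear = 10^(20/10) = 100
1 + SNR = 101
log2(101) = 6.6582114828
C = 3 * 1000 * 6.6582114828 = 19974.6344 bps
C = 19.974634 kbps -> 19.97 kbps (2 dp)

19.97


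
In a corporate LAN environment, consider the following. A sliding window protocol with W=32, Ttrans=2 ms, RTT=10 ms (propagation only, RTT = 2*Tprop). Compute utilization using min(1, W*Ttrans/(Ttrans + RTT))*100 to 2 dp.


Given: W = 32, Ttrans = 2 ms, RTT = 10 ms (= 2 * Tprop, Tprop = 5 ms)
Cycle time = Ttrans + RTT = 2 + 10 = 12 ms (first packet sent until its ACK returns)
W * Ttrans = 32 * 2 = 64 ms of sending per cycle
W * Ttrans / (Ttrans + RTT) = 64 / 12 = 5.333333
U = min(1, 5.333333) = 1.000000
U% = 100.00%

100.00


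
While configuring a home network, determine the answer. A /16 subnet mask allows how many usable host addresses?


Given: subnet mask /16
Host bits = 32 - 16 = 16
Total addresses = 2^16 = 65536
Usable hosts = 65536 - 2 (network + broadcast) = 65534

65534


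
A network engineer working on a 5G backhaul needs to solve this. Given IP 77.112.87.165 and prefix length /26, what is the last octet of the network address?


Given: IP = 77.112.87.165, prefix = /26
Subnet mask = 255.255.255.192
Last octet of IP: 165
Last octet of mask: 192
Network last octet = 165 AND 192 = 128

128


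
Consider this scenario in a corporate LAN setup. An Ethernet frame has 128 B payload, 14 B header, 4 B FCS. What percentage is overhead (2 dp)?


Given: payload = 128 B, header = 14 B, trailer = 4 B
Overhead bytes = header + trailer = 14 + 4 = 18
Total frame = payload + overhead = 128 + 18 = 146
Overhead % = 18 / 146 * 100 = 12.3288% -> 12.33% (2 dp)

12.33


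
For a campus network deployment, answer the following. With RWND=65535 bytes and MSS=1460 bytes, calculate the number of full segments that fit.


Given: RWND = 65535 bytes, MSS = 1460 bytes
Full segments = floor(RWND / MSS)
Full segments = floor(65535 / 1460)
Full segments = floor(44.887) = 44

44


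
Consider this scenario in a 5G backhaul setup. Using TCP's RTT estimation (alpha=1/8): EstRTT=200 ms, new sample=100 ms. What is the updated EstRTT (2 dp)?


Given: EstRTT = 200 ms, SampleRTT = 100 ms, alpha = 1/8
New EstRTT = (1 - alpha) * EstRTT + alpha * SampleRTT
(7/8) * 200 = 175
(1/8) * 100 = 12.5
New EstRTT = 175 + 12.5 = 187.5 ms -> 187.50 ms (2 dp)

187.50


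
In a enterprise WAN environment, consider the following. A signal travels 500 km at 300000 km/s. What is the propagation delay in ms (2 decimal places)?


Given: distance = 500 km, speed = 300000 km/s
Delay = distance / speed = 500 / 300000 seconds
Delay in ms = 500 * 1000 / 300000
Delay = 1.6667 ms
Rounded to 2 dp = 1.67 ms

1.67


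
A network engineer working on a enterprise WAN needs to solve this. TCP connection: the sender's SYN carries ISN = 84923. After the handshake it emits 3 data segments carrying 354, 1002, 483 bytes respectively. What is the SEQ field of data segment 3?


The SYN occupies sequence number ISN = 84923, so the first data byte is ISN + 1 = 84924.
SEQ of data segment i = (ISN + 1) + sum of payload sizes of segments 1..i-1.
Segment 1: SEQ = 84924, payload = 354 bytes
Segment 2: SEQ = 85278, payload = 1002 bytes
Segment 3: SEQ = 86280, payload = 483 bytes
SEQ of segment 3 = 84924 + 354 + 1002 = 86280

86280


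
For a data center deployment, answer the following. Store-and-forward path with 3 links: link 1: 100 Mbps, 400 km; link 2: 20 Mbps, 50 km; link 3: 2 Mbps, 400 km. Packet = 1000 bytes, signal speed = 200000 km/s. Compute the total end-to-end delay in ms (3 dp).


Packet = 1000 bytes = 8000 bits. Store-and-forward: sum (t_trans + t_prop) per link.
Link 1: t_trans = 8000/(100*10^6) s = 0.0800 ms; t_prop = 400/200000 s = 2.0000 ms; subtotal = 2.0800 ms
Link 2: t_trans = 8000/(20*10^6) s = 0.4000 ms; t_prop = 50/200000 s = 0.2500 ms; subtotal = 0.6500 ms
Link 3: t_trans = 8000/(2*10^6) s = 4.0000 ms; t_prop = 400/200000 s = 2.0000 ms; subtotal = 6.0000 ms
End-to-end = 2.0800 + 0.6500 + 6.0000 = 8.7300 ms -> 8.730 ms (3 dp)

8.730


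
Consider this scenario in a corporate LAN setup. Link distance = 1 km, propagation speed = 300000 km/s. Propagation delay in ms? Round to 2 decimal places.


Given: distance = 1 km, speed = 300000 km/s
Delay = distance / speed = 1 / 300000 seconds
Delay in ms = 1 * 1000 / 300000
Delay = 0.0033 ms
Rounded to 2 dp = 0.00 ms

0.00


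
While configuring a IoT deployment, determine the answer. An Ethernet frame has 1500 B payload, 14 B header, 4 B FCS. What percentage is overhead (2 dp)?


Given: payload = 1500 B, header = 14 B, trailer = 4 B
Overhead bytes = header + trailer = 14 + 4 = 18
Total frame = payload + overhead = 1500 + 18 = 1518
Overhead % = 18 / 1518 * 100 = 1.1858% -> 1.19% (2 dp)

1.19


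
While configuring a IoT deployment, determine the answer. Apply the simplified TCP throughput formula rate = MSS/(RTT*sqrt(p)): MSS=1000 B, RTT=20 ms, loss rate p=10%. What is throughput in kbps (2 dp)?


Given: MSS = 1000 bytes, RTT = 20 ms, loss = 10%
RTT in seconds = 20 / 1000 = 0.02
Loss rate = 10% = 0.1
sqrt(loss) = sqrt(0.1) = 0.316227766017
Throughput (bytes/s) = 1000 / (0.02 * 0.316227766017) = 158113.8830
Throughput (kbps) = 158113.8830 * 8 / 1000 = 1264.911064 -> 1264.91 kbps (2 dp)

1264.91


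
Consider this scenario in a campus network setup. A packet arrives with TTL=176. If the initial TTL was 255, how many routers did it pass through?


Given: initial TTL = 255, received TTL = 176
Hops = initial TTL - received TTL
Hops = 255 - 176 = 79

79


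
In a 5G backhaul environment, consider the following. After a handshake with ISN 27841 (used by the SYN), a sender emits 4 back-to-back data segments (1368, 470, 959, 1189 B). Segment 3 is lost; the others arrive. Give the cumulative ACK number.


SYN uses sequence number 27841; first data byte = ISN + 1 = 27842.
Segment 1: SEQ = 27842, len = 1368 B, covers [27842, 29209]
Segment 2: SEQ = 29210, len = 470 B, covers [29210, 29679]
Segment 3: SEQ = 29680, len = 959 B, covers [29680, 30638] [LOST]
Segment 4: SEQ = 30639, len = 1189 B, covers [30639, 31827]
In-order data received: bytes [27842, 29679] (segments 1..2).
Segment 3 missing -> gap begins at byte 29680; later segments buffered out of order.
Cumulative ACK = next expected in-order byte = 27842 + 1368 + 470 = 29680

29680


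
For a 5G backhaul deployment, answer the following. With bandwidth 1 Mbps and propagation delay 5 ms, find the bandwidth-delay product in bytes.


Given: bandwidth = 1 Mbps, delay = 5 ms
BDP in bits = 1 * 10^6 * 5 / 1000
BDP in bits = 5000
BDP in bytes = 5000 / 8 = 625

625


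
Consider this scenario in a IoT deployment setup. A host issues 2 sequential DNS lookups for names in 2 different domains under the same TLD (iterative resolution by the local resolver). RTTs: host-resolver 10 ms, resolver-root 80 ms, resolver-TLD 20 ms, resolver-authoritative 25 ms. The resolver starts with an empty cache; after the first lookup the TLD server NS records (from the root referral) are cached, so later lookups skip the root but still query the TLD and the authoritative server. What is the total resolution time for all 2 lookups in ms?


Lookup 1 (cold cache): local + root + TLD + auth = 10 + 80 + 20 + 25 = 135 ms
Lookups 2..2 (TLD NS cached -> skip root; new domain -> still ask TLD and auth): local + TLD + auth = 10 + 20 + 25 = 55 ms each
Remaining 1 lookups: 1 * 55 = 55 ms
Total = 135 + 55 = 190 ms

190


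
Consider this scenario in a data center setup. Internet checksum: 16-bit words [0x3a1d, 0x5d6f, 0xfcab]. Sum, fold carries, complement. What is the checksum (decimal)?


Given words: [0x3a1d, 0x5d6f, 0xfcab]
Step 1: Sum all words
Raw sum = 14877 + 23919 + 64683 = 103479
Step 2: Fold carry: (37943 + 1) = 37944
One's complement = ~37944 & 0xFFFF = 27591

27591


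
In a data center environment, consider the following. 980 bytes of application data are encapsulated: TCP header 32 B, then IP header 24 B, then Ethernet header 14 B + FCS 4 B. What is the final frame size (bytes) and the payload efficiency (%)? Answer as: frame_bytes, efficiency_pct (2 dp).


TCP segment = 980 + 32 = 1012 B
IP packet = 1012 + 24 = 1036 B
Ethernet frame = 1036 + 14 + 4 = 1054 B
Efficiency = app / frame = 980 / 1054 = 0.929791 = 92.9791% -> 92.98% (2 dp)

1054, 92.98


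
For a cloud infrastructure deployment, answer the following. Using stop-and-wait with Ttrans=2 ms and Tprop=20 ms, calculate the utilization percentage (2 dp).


Given: Ttrans = 2 ms, Tprop = 20 ms
RTT = 2 * Tprop = 2 * 20 = 40 ms
U = Ttrans / (Ttrans + RTT)
U = 2 / (2 + 40)
U = 2 / 42 = 0.047619
U% = 4.76%

4.76


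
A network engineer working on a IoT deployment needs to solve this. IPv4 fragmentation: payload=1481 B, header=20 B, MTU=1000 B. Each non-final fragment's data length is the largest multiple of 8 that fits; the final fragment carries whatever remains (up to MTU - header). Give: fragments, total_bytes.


Max data per non-final fragment = floor((MTU - header)/8)*8 = floor((1000 - 20)/8)*8 = floor(980/8)*8 = 976 B
Final fragment needs no 8-byte alignment: it can carry up to MTU - header = 980 B
Non-final fragments needed = ceil((payload - 980) / 976) = ceil(501/976) = ceil(0.5133) = 1
Number of fragments = 1 + 1 = 2
Fragment sizes (data): 1 * 976 B + 505 B (last, 505 <= 980 OK)
Total bytes sent = payload + n_frags * header = 1481 + 2*20 = 1481 + 40 = 1521 B

2, 1521


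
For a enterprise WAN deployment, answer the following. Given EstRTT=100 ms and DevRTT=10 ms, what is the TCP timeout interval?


Given: EstRTT = 100 ms, DevRTT = 10 ms
Timeout = EstRTT + 4 * DevRTT
4 * DevRTT = 4 * 10 = 40
Timeout = 100 + 40 = 140 ms

140


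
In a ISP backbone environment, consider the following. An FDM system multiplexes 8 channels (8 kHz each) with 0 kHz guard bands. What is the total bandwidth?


Given: 8 channels, 8 kHz each, guard = 0 kHz
Channel bandwidth = 8 * 8 = 64 kHz
Guard bands = 7 gaps * 0 kHz = 0 kHz
Total = 64 + 0 = 64 kHz

64


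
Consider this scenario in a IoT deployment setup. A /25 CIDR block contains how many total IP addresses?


Given: CIDR prefix /25
Host bits = 32 - 25 = 7
Total addresses = 2^7 = 128

128


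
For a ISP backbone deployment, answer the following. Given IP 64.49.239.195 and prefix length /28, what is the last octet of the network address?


Given: IP = 64.49.239.195, prefix = /28
Subnet mask = 255.255.255.240
Last octet of IP: 195
Last octet of mask: 240
Network last octet = 195 AND 240 = 192

192


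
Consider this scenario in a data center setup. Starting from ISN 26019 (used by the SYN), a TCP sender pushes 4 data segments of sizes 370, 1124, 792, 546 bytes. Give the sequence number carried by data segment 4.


The SYN occupies sequence number ISN = 26019, so the first data byte is ISN + 1 = 26020.
SEQ of data segment i = (ISN + 1) + sum of payload sizes of segments 1..i-1.
Segment 1: SEQ = 26020, payload = 370 bytes
Segment 2: SEQ = 26390, payload = 1124 bytes
Segment 3: SEQ = 27514, payload = 792 bytes
Segment 4: SEQ = 28306, payload = 546 bytes
SEQ of segment 4 = 26020 + 370 + 1124 + 792 = 28306

28306


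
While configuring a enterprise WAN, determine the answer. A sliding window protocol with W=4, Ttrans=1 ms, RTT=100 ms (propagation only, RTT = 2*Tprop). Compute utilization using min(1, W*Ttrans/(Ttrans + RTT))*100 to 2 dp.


Given: W = 4, Ttrans = 1 ms, RTT = 100 ms (= 2 * Tprop, Tprop = 50 ms)
Cycle time = Ttrans + RTT = 1 + 100 = 101 ms (first packet sent until its ACK returns)
W * Ttrans = 4 * 1 = 4 ms of sending per cycle
W * Ttrans / (Ttrans + RTT) = 4 / 101 = 0.039604
U = min(1, 0.039604) = 0.039604
U% = 3.96%

3.96


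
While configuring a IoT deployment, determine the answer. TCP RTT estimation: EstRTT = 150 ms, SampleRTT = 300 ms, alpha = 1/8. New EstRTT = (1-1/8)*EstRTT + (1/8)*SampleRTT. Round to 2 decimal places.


Given: EstRTT = 150 ms, SampleRTT = 300 ms, alpha = 1/8
New EstRTT = (1 - alpha) * EstRTT + alpha * SampleRTT
(7/8) * 150 = 131.25
(1/8) * 300 = 37.5
New EstRTT = 131.25 + 37.5 = 168.75 ms -> 168.75 ms (2 dp)

168.75


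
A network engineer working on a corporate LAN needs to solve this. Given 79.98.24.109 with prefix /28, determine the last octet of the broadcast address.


Given: IP = 79.98.24.109, prefix = /28
Host bits = 32 - 28 = 4
Network last octet = 109 AND mask = 96
Host part size = 2^4 - 1 = 15
Broadcast last octet = 96 OR 15 = 111

111


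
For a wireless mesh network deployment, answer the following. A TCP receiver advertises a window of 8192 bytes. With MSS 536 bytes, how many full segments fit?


Given: RWND = 8192 bytes, MSS = 536 bytes
Full segments = floor(RWND / MSS)
Full segments = floor(8192 / 536)
Full segments = floor(15.2836) = 15

15


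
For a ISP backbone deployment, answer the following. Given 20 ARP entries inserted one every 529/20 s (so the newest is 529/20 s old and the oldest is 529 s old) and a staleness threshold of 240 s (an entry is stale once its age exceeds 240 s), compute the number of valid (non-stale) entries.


Ages are k * 529/20 s for k = 1..20 (spacing = 26.4500 s).
Entry k is valid iff k * 529/20 <= 240 iff k <= 20 * 240 / 529 = 9.0737
n_valid = floor(9.0737) = 9
(n_stale = 20 - 9 = 11)

9


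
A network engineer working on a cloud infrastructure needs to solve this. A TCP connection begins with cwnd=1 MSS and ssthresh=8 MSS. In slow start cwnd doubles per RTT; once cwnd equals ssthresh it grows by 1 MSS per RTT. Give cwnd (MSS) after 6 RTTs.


RTT 0: cwnd = 1 MSS (initial)
RTT 1: cwnd = 2 MSS (slow start, doubled)
RTT 2: cwnd = 4 MSS (slow start, doubled)
RTT 3: cwnd = 8 MSS (slow start, doubled)
RTT 4: cwnd = 9 MSS (congestion avoidance, +1)
RTT 5: cwnd = 10 MSS (congestion avoidance, +1)
RTT 6: cwnd = 11 MSS (congestion avoidance, +1)

11


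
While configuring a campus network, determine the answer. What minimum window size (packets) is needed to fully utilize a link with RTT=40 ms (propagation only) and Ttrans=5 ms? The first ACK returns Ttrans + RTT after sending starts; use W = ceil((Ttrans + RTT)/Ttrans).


Given: Ttrans = 5 ms, RTT = 40 ms (= 2 * Tprop, Tprop = 20 ms)
Time until first ACK returns = Ttrans + RTT = 5 + 40 = 45 ms
Need W * Ttrans >= Ttrans + RTT  ->  W >= (Ttrans + RTT) / Ttrans
(Ttrans + RTT) / Ttrans = 45 / 5 = 9
W_min = ceil(9) = 9

9


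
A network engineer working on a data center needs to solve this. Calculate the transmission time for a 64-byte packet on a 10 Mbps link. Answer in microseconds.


Given: packet = 64 bytes, bandwidth = 10 Mbps
Packet in bits = 64 * 8 = 512 bits
Bandwidth = 10 * 10^6 = 10000000 bps
Time = 512 / 10000000 seconds
Time in us = 512 * 10^6 / 10000000 = 51.2

51.2


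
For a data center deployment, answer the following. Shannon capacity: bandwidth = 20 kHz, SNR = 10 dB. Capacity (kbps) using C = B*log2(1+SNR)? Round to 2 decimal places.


Given: B = 20 kHz, SNR = 10 dB
SNR linear = 10^(10/10) = 10
1 + SNR = 11
log2(11) = 3.4594316186
C = 20 * 1000 * 3.4594316186 = 69188.6324 bps
C = 69.188632 kbps -> 69.19 kbps (2 dp)

69.19


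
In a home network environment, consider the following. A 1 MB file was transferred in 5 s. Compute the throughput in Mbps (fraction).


Given: file = 1 MB, time = 5 s
File in Mb = 1 * 8 = 8 Mb
Throughput = 8 / 5 Mbps
Throughput = 8/5 Mbps

8/5


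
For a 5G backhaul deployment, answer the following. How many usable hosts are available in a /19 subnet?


Given: subnet mask /19
Host bits = 32 - 19 = 13
Total addresses = 2^13 = 8192
Usable hosts = 8192 - 2 (network + broadcast) = 8190

8190


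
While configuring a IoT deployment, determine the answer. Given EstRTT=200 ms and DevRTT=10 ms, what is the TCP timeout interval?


Given: EstRTT = 200 ms, DevRTT = 10 ms
Timeout = EstRTT + 4 * DevRTT
4 * DevRTT = 4 * 10 = 40
Timeout = 200 + 40 = 240 ms

240


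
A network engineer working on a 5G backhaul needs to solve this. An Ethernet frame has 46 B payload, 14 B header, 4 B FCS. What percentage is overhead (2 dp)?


Given: payload = 46 B, header = 14 B, trailer = 4 B
Overhead bytes = header + trailer = 14 + 4 = 18
Total frame = payload + overhead = 46 + 18 = 64
Overhead % = 18 / 64 * 100 = 28.1250% -> 28.13% (2 dp)

28.13


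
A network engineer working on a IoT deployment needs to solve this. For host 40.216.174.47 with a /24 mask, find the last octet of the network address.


Given: IP = 40.216.174.47, prefix = /24
Subnet mask = 255.255.255.0
Last octet of IP: 47
Last octet of mask: 0
Network last octet = 47 AND 0 = 0

0


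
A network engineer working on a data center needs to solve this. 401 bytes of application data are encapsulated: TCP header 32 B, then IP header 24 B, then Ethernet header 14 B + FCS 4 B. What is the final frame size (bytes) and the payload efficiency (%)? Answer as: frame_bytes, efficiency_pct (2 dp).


TCP segment = 401 + 32 = 433 B
IP packet = 433 + 24 = 457 B
Ethernet frame = 457 + 14 + 4 = 475 B
Efficiency = app / frame = 401 / 475 = 0.844211 = 84.4211% -> 84.42% (2 dp)

475, 84.42


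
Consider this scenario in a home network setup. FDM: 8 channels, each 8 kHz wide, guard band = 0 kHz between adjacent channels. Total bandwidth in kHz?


Given: 8 channels, 8 kHz each, guard = 0 kHz
Channel bandwidth = 8 * 8 = 64 kHz
Guard bands = 7 gaps * 0 kHz = 0 kHz
Total = 64 + 0 = 64 kHz

64


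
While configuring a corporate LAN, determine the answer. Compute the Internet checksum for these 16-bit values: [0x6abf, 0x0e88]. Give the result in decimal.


Given words: [0x6abf, 0x0e88]
Step 1: Sum all words
Raw sum = 27327 + 3720 = 31047
One's complement = ~31047 & 0xFFFF = 34488

34488


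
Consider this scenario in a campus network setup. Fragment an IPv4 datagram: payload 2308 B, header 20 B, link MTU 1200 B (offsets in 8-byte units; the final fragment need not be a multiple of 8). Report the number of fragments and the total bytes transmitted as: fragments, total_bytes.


Max data per non-final fragment = floor((MTU - header)/8)*8 = floor((1200 - 20)/8)*8 = floor(1180/8)*8 = 1176 B
Final fragment needs no 8-byte alignment: it can carry up to MTU - header = 1180 B
Non-final fragments needed = ceil((payload - 1180) / 1176) = ceil(1128/1176) = ceil(0.9592) = 1
Number of fragments = 1 + 1 = 2
Fragment sizes (data): 1 * 1176 B + 1132 B (last, 1132 <= 1180 OK)
Total bytes sent = payload + n_frags * header = 2308 + 2*20 = 2308 + 40 = 2348 B

2, 2348


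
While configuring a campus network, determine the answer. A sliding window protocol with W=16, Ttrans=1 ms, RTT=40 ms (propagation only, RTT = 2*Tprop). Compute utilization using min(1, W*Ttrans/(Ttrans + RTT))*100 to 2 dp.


Given: W = 16, Ttrans = 1 ms, RTT = 40 ms (= 2 * Tprop, Tprop = 20 ms)
Cycle time = Ttrans + RTT = 1 + 40 = 41 ms (first packet sent until its ACK returns)
W * Ttrans = 16 * 1 = 16 ms of sending per cycle
W * Ttrans / (Ttrans + RTT) = 16 / 41 = 0.390244
U = min(1, 0.390244) = 0.390244
U% = 39.02%

39.02


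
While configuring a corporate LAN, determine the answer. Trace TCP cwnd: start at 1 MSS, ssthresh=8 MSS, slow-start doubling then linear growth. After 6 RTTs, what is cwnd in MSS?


RTT 0: cwnd = 1 MSS (initial)
RTT 1: cwnd = 2 MSS (slow start, doubled)
RTT 2: cwnd = 4 MSS (slow start, doubled)
RTT 3: cwnd = 8 MSS (slow start, doubled)
RTT 4: cwnd = 9 MSS (congestion avoidance, +1)
RTT 5: cwnd = 10 MSS (congestion avoidance, +1)
RTT 6: cwnd = 11 MSS (congestion avoidance, +1)

11


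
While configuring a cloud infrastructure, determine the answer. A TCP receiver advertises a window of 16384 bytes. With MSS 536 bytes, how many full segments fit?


Given: RWND = 16384 bytes, MSS = 536 bytes
Full segments = floor(RWND / MSS)
Full segments = floor(16384 / 536)
Full segments = floor(30.5672) = 30

30


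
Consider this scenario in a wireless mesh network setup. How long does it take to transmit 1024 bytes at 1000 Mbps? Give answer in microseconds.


Given: packet = 1024 bytes, bandwidth = 1000 Mbps
Packet in bits = 1024 * 8 = 8192 bits
Bandwidth = 1000 * 10^6 = 1000000000 bps
Time = 8192 / 1000000000 seconds
Time in us = 8192 * 10^6 / 1000000000 = 8.192

8.192


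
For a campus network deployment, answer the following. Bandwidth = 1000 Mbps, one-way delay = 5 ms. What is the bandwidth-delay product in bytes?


Given: bandwidth = 1000 Mbps, delay = 5 ms
BDP in bits = 1000 * 10^6 * 5 / 1000
BDP in bits = 5000000
BDP in bytes = 5000000 / 8 = 625000

625000


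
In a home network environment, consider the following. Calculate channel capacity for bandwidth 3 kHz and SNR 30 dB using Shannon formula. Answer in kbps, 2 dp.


Given: B = 3 kHz, SNR = 30 dB
SNR linear = 10^(30/10) = 1000
1 + SNR = 1001
log2(1001) = 9.9672262588
C = 3 * 1000 * 9.9672262588 = 29901.6788 bps
C = 29.901679 kbps -> 29.90 kbps (2 dp)

29.90


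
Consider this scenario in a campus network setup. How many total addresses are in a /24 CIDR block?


Given: CIDR prefix /24
Host bits = 32 - 24 = 8
Total addresses = 2^8 = 256

256


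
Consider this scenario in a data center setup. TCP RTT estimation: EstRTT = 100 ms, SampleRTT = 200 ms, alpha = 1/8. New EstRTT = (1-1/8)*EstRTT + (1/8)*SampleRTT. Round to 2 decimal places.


Given: EstRTT = 100 ms, SampleRTT = 200 ms, alpha = 1/8
New EstRTT = (1 - alpha) * EstRTT + alpha * SampleRTT
(7/8) * 100 = 87.5
(1/8) * 200 = 25
New EstRTT = 87.5 + 25 = 112.5 ms -> 112.50 ms (2 dp)

112.50


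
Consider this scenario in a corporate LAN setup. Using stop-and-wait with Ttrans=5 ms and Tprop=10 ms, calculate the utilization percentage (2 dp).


Given: Ttrans = 5 ms, Tprop = 10 ms
RTT = 2 * Tprop = 2 * 10 = 20 ms
U = Ttrans / (Ttrans + RTT)
U = 5 / (5 + 20)
U = 5 / 25 = 0.2
U% = 20.00%

20.00


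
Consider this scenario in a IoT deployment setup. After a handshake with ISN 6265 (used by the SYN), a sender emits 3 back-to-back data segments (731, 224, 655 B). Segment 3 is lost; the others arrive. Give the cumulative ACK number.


SYN uses sequence number 6265; first data byte = ISN + 1 = 6266.
Segment 1: SEQ = 6266, len = 731 B, covers [6266, 6996]
Segment 2: SEQ = 6997, len = 224 B, covers [6997, 7220]
Segment 3: SEQ = 7221, len = 655 B, covers [7221, 7875] [LOST]
In-order data received: bytes [6266, 7220] (segments 1..2).
Segment 3 missing -> gap begins at byte 7221.
Cumulative ACK = next expected in-order byte = 6266 + 731 + 224 = 7221

7221


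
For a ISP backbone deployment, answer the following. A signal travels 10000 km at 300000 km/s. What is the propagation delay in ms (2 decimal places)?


Given: distance = 10000 km, speed = 300000 km/s
Delay = distance / speed = 10000 / 300000 seconds
Delay in ms = 10000 * 1000 / 300000
Delay = 33.3333 ms
Rounded to 2 dp = 33.33 ms

33.33


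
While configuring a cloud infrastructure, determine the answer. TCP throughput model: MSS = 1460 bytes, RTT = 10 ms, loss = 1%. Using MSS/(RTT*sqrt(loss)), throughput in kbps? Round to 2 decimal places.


Given: MSS = 1460 bytes, RTT = 10 ms, loss = 1%
RTT in seconds = 10 / 1000 = 0.01
Loss rate = 1% = 0.01
sqrt(loss) = sqrt(0.01) = 0.1
Throughput (bytes/s) = 1460 / (0.01 * 0.1) = 1460000.0000
Throughput (kbps) = 1460000.0000 * 8 / 1000 = 11680.000000 -> 11680.00 kbps (2 dp)

11680.00


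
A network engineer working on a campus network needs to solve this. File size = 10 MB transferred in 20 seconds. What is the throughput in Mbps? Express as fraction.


Given: file = 10 MB, time = 20 s
File in Mb = 10 * 8 = 80 Mb
Throughput = 80 / 20 Mbps
Throughput = 4 Mbps

4


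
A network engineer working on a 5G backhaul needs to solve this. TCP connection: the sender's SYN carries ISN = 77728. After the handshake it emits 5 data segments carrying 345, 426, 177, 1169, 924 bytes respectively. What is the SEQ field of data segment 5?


The SYN occupies sequence number ISN = 77728, so the first data byte is ISN + 1 = 77729.
SEQ of data segment i = (ISN + 1) + sum of payload sizes of segments 1..i-1.
Segment 1: SEQ = 77729, payload = 345 bytes
Segment 2: SEQ = 78074, payload = 426 bytes
Segment 3: SEQ = 78500, payload = 177 bytes
Segment 4: SEQ = 78677, payload = 1169 bytes
Segment 5: SEQ = 79846, payload = 924 bytes
SEQ of segment 5 = 77729 + 345 + 426 + 177 + 1169 = 79846

79846


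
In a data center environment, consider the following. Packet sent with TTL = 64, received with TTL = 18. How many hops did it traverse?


Given: initial TTL = 64, received TTL = 18
Hops = initial TTL - received TTL
Hops = 64 - 18 = 46

46


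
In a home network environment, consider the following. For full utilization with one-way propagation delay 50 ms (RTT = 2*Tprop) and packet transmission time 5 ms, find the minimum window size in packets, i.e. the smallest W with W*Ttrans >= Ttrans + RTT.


Given: Ttrans = 5 ms, RTT = 100 ms (= 2 * Tprop, Tprop = 50 ms)
Time until first ACK returns = Ttrans + RTT = 5 + 100 = 105 ms
Need W * Ttrans >= Ttrans + RTT  ->  W >= (Ttrans + RTT) / Ttrans
(Ttrans + RTT) / Ttrans = 105 / 5 = 21
W_min = ceil(21) = 21

21


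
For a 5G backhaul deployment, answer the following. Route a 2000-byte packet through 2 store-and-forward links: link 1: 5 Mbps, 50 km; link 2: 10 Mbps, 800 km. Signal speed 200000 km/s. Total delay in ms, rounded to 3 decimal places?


Packet = 2000 bytes = 16000 bits. Store-and-forward: sum (t_trans + t_prop) per link.
Link 1: t_trans = 16000/(5*10^6) s = 3.2000 ms; t_prop = 50/200000 s = 0.2500 ms; subtotal = 3.4500 ms
Link 2: t_trans = 16000/(10*10^6) s = 1.6000 ms; t_prop = 800/200000 s = 4.0000 ms; subtotal = 5.6000 ms
End-to-end = 3.4500 + 5.6000 = 9.0500 ms -> 9.050 ms (3 dp)

9.050


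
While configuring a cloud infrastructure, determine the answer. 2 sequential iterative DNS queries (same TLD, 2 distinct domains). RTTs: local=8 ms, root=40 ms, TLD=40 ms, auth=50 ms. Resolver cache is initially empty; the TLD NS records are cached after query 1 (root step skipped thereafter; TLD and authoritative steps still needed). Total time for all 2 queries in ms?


Lookup 1 (cold cache): local + root + TLD + auth = 8 + 40 + 40 + 50 = 138 ms
Lookups 2..2 (TLD NS cached -> skip root; new domain -> still ask TLD and auth): local + TLD + auth = 8 + 40 + 50 = 98 ms each
Remaining 1 lookups: 1 * 98 = 98 ms
Total = 138 + 98 = 236 ms

236


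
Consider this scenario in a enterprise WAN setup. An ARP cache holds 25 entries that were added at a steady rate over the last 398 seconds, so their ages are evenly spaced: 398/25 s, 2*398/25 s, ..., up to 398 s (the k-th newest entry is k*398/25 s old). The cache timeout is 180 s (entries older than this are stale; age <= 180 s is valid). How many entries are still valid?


Ages are k * 398/25 s for k = 1..25 (spacing = 15.9200 s).
Entry k is valid iff k * 398/25 <= 180 iff k <= 25 * 180 / 398 = 11.3065
n_valid = floor(11.3065) = 11
(n_stale = 25 - 11 = 14)

11


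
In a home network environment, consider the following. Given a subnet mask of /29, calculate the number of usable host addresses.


Given: subnet mask /29
Host bits = 32 - 29 = 3
Total addresses = 2^3 = 8
Usable hosts = 8 - 2 (network + broadcast) = 6

6


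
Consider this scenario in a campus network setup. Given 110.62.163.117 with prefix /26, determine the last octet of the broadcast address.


Given: IP = 110.62.163.117, prefix = /26
Host bits = 32 - 26 = 6
Network last octet = 117 AND mask = 64
Host part size = 2^6 - 1 = 63
Broadcast last octet = 64 OR 63 = 127

127


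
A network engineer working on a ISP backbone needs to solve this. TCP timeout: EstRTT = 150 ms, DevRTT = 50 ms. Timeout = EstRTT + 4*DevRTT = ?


Given: EstRTT = 150 ms, DevRTT = 50 ms
Timeout = EstRTT + 4 * DevRTT
4 * DevRTT = 4 * 50 = 200
Timeout = 150 + 200 = 350 ms

350


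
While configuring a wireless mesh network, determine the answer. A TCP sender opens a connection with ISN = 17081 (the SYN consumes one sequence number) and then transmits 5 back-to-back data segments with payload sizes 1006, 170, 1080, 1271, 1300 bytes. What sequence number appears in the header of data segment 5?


The SYN occupies sequence number ISN = 17081, so the first data byte is ISN + 1 = 17082.
SEQ of data segment i = (ISN + 1) + sum of payload sizes of segments 1..i-1.
Segment 1: SEQ = 17082, payload = 1006 bytes
Segment 2: SEQ = 18088, payload = 170 bytes
Segment 3: SEQ = 18258, payload = 1080 bytes
Segment 4: SEQ = 19338, payload = 1271 bytes
Segment 5: SEQ = 20609, payload = 1300 bytes
SEQ of segment 5 = 17082 + 1006 + 170 + 1080 + 1271 = 20609

20609


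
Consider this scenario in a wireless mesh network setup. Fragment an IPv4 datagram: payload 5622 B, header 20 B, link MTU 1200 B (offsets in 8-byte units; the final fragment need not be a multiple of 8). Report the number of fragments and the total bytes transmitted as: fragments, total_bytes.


Max data per non-final fragment = floor((MTU - header)/8)*8 = floor((1200 - 20)/8)*8 = floor(1180/8)*8 = 1176 B
Final fragment needs no 8-byte alignment: it can carry up to MTU - header = 1180 B
Non-final fragments needed = ceil((payload - 1180) / 1176) = ceil(4442/1176) = ceil(3.7772) = 4
Number of fragments = 4 + 1 = 5
Fragment sizes (data): 4 * 1176 B + 918 B (last, 918 <= 1180 OK)
Total bytes sent = payload + n_frags * header = 5622 + 5*20 = 5622 + 100 = 5722 B

5, 5722


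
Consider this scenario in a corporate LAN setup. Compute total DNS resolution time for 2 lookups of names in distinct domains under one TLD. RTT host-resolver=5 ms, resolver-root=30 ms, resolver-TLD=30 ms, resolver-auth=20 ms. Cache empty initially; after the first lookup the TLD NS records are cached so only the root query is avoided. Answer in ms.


Lookup 1 (cold cache): local + root + TLD + auth = 5 + 30 + 30 + 20 = 85 ms
Lookups 2..2 (TLD NS cached -> skip root; new domain -> still ask TLD and auth): local + TLD + auth = 5 + 30 + 20 = 55 ms each
Remaining 1 lookups: 1 * 55 = 55 ms
Total = 85 + 55 = 140 ms

140


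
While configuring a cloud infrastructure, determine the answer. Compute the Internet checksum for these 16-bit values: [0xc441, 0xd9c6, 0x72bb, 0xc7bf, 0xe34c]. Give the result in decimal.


Given words: [0xc441, 0xd9c6, 0x72bb, 0xc7bf, 0xe34c]
Step 1: Sum all words
Raw sum = 50241 + 55750 + 29371 + 51135 + 58188 = 244685
Step 2: Fold carry: (48077 + 3) = 48080
One's complement = ~48080 & 0xFFFF = 17455

17455


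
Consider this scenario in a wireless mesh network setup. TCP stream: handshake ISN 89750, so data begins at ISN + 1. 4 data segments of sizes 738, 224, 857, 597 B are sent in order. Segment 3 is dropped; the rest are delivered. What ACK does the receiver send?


SYN uses sequence number 89750; first data byte = ISN + 1 = 89751.
Segment 1: SEQ = 89751, len = 738 B, covers [89751, 90488]
Segment 2: SEQ = 90489, len = 224 B, covers [90489, 90712]
Segment 3: SEQ = 90713, len = 857 B, covers [90713, 91569] [LOST]
Segment 4: SEQ = 91570, len = 597 B, covers [91570, 92166]
In-order data received: bytes [89751, 90712] (segments 1..2).
Segment 3 missing -> gap begins at byte 90713; later segments buffered out of order.
Cumulative ACK = next expected in-order byte = 89751 + 738 + 224 = 90713

90713


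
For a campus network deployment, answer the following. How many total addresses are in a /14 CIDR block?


Given: CIDR prefix /14
Host bits = 32 - 14 = 18
Total addresses = 2^18 = 262144

262144


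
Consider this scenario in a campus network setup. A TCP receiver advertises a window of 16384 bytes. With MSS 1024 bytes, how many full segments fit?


Given: RWND = 16384 bytes, MSS = 1024 bytes
Full segments = floor(RWND / MSS)
Full segments = floor(16384 / 1024)
Full segments = floor(16.0) = 16

16


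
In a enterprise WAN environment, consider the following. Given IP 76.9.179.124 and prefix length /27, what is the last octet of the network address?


Given: IP = 76.9.179.124, prefix = /27
Subnet mask = 255.255.255.224
Last octet of IP: 124
Last octet of mask: 224
Network last octet = 124 AND 224 = 96

96


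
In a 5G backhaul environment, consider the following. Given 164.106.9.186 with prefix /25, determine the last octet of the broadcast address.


Given: IP = 164.106.9.186, prefix = /25
Host bits = 32 - 25 = 7
Network last octet = 186 AND mask = 128
Host part size = 2^7 - 1 = 127
Broadcast last octet = 128 OR 127 = 255

255


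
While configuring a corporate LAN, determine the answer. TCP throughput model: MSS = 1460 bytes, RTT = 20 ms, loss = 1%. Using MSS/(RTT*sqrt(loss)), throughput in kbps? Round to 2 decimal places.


Given: MSS = 1460 bytes, RTT = 20 ms, loss = 1%
RTT in seconds = 20 / 1000 = 0.02
Loss rate = 1% = 0.01
sqrt(loss) = sqrt(0.01) = 0.1
Throughput (bytes/s) = 1460 / (0.02 * 0.1) = 730000.0000
Throughput (kbps) = 730000.0000 * 8 / 1000 = 5840.000000 -> 5840.00 kbps (2 dp)

5840.00


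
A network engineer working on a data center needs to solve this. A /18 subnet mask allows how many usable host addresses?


Given: subnet mask /18
Host bits = 32 - 18 = 14
Total addresses = 2^14 = 16384
Usable hosts = 16384 - 2 (network + broadcast) = 16382

16382


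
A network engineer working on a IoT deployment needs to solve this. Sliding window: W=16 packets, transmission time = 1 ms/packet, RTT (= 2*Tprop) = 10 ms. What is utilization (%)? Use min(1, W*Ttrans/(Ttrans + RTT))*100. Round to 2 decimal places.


Given: W = 16, Ttrans = 1 ms, RTT = 10 ms (= 2 * Tprop, Tprop = 5 ms)
Cycle time = Ttrans + RTT = 1 + 10 = 11 ms (first packet sent until its ACK returns)
W * Ttrans = 16 * 1 = 16 ms of sending per cycle
W * Ttrans / (Ttrans + RTT) = 16 / 11 = 1.454545
U = min(1, 1.454545) = 1.000000
U% = 100.00%

100.00


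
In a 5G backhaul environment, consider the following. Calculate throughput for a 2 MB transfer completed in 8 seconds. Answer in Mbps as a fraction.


Given: file = 2 MB, time = 8 s
File in Mb = 2 * 8 = 16 Mb
Throughput = 16 / 8 Mbps
Throughput = 2 Mbps

2


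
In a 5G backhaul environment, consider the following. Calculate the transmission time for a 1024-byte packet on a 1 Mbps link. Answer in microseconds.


Given: packet = 1024 bytes, bandwidth = 1 Mbps
Packet in bits = 1024 * 8 = 8192 bits
Bandwidth = 1 * 10^6 = 1000000 bps
Time = 8192 / 1000000 seconds
Time in us = 8192 * 10^6 / 1000000 = 8192

8192


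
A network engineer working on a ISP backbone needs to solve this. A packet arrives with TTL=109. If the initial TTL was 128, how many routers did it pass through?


Given: initial TTL = 128, received TTL = 109
Hops = initial TTL - received TTL
Hops = 128 - 109 = 19

19


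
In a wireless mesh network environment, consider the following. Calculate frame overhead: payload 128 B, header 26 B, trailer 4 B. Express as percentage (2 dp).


Given: payload = 128 B, header = 26 B, trailer = 4 B
Overhead bytes = header + trailer = 26 + 4 = 30
Total frame = payload + overhead = 128 + 30 = 158
Overhead % = 30 / 158 * 100 = 18.9873% -> 18.99% (2 dp)

18.99


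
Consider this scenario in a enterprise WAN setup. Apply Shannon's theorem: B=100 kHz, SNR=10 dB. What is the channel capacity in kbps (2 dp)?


Given: B = 100 kHz, SNR = 10 dB
SNR linear = 10^(10/10) = 10
1 + SNR = 11
log2(11) = 3.4594316186
C = 100 * 1000 * 3.4594316186 = 345943.1619 bps
C = 345.943162 kbps -> 345.94 kbps (2 dp)

345.94


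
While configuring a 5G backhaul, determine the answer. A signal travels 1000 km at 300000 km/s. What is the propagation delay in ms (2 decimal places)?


Given: distance = 1000 km, speed = 300000 km/s
Delay = distance / speed = 1000 / 300000 seconds
Delay in ms = 1000 * 1000 / 300000
Delay = 3.3333 ms
Rounded to 2 dp = 3.33 ms

3.33


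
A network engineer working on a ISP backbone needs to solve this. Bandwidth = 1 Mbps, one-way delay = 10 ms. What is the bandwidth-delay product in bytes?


Given: bandwidth = 1 Mbps, delay = 10 ms
BDP in bits = 1 * 10^6 * 10 / 1000
BDP in bits = 10000
BDP in bytes = 10000 / 8 = 1250

1250


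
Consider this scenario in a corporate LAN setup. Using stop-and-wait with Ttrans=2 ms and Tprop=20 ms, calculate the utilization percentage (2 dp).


Given: Ttrans = 2 ms, Tprop = 20 ms
RTT = 2 * Tprop = 2 * 20 = 40 ms
U = Ttrans / (Ttrans + RTT)
U = 2 / (2 + 40)
U = 2 / 42 = 0.047619
U% = 4.76%

4.76


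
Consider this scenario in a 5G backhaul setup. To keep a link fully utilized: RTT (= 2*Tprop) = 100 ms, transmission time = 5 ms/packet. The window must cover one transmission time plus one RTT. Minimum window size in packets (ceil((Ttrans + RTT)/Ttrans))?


Given: Ttrans = 5 ms, RTT = 100 ms (= 2 * Tprop, Tprop = 50 ms)
Time until first ACK returns = Ttrans + RTT = 5 + 100 = 105 ms
Need W * Ttrans >= Ttrans + RTT  ->  W >= (Ttrans + RTT) / Ttrans
(Ttrans + RTT) / Ttrans = 105 / 5 = 21
W_min = ceil(21) = 21

21


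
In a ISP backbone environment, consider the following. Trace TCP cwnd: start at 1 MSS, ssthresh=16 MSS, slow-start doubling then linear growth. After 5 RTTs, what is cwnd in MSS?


RTT 0: cwnd = 1 MSS (initial)
RTT 1: cwnd = 2 MSS (slow start, doubled)
RTT 2: cwnd = 4 MSS (slow start, doubled)
RTT 3: cwnd = 8 MSS (slow start, doubled)
RTT 4: cwnd = 16 MSS (slow start, doubled)
RTT 5: cwnd = 17 MSS (congestion avoidance, +1)

17


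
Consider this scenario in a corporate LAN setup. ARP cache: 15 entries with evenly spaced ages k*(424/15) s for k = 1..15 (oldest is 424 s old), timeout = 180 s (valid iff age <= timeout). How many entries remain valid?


Ages are k * 424/15 s for k = 1..15 (spacing = 28.2667 s).
Entry k is valid iff k * 424/15 <= 180 iff k <= 15 * 180 / 424 = 6.3679
n_valid = floor(6.3679) = 6
(n_stale = 15 - 6 = 9)

6
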